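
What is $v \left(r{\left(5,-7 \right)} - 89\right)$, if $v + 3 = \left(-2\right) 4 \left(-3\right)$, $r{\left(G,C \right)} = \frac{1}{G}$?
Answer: $- \frac{9324}{5} \approx -1864.8$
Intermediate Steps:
$v = 21$ ($v = -3 + \left(-2\right) 4 \left(-3\right) = -3 - -24 = -3 + 24 = 21$)
$v \left(r{\left(5,-7 \right)} - 89\right) = 21 \left(\frac{1}{5} - 89\right) = 21 \left(- \frac{444}{5}\right) = - \frac{9324}{5}$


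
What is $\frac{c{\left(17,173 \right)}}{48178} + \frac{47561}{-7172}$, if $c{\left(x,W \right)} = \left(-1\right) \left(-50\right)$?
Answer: $- \frac{1145517629}{172766308} \approx -6.6304$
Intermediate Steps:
$c{\left(x,W \right)} = 50$
$\frac{c{\left(17,173 \right)}}{48178} + \frac{47561}{-7172} = \frac{50}{48178} + \frac{47561}{-7172} = 50 \cdot \frac{1}{48178} + 47561 \left(- \frac{1}{7172}\right) = \frac{25}{24089} - \frac{47561}{7172} = - \frac{1145517629}{172766308}$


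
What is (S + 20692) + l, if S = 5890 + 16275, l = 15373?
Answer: 58230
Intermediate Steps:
S = 22165
(S + 20692) + l = (22165 + 20692) + 15373 = 42857 + 15373 = 58230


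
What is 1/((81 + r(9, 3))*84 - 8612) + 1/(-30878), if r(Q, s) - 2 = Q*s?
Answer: 15125/9695692 ≈ 0.0015600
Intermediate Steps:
r(Q, s) = 2 + Q*s
1/((81 + r(9, 3))*84 - 8612) + 1/(-30878) = 1/((81 + (2 + 9*3))*84 - 8612) + 1/(-30878) = 1/((81 + (2 + 27))*84 - 8612) - 1/30878 = 1/((81 + 29)*84 - 8612) - 1/30878 = 1/(110*84 - 8612) - 1/30878 = 1/(9240 - 8612) - 1/30878 = 1/628 - 1/30878 = 15125/9695692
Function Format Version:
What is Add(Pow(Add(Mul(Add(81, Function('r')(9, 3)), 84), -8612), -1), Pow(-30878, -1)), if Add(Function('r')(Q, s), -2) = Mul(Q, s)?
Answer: Rational(15125, 9695692) ≈ 0.0015600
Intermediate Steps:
Function('r')(Q, s) = Add(2, Mul(Q, s))
Add(Pow(Add(Mul(Add(81, Function('r')(9, 3)), 84), -8612), -1), Pow(-30878, -1)) = Add(Pow(Add(Mul(Add(81, Add(2, Mul(9, 3))), 84), -8612), -1), Pow(-30878, -1)) = Add(Pow(Add(Mul(Add(81, Add(2, 27)), 84), -8612), -1), Rational(-1, 30878)) = Add(Pow(Add(Mul(Add(81, 29), 84), -8612), -1), Rational(-1, 30878)) = Add(Pow(Add(Mul(110, 84), -8612), -1), Rational(-1, 30878)) = Add(Pow(Add(9240, -8612), -1), Rational(-1, 30878)) = Add(Pow(628, -1), Rational(-1, 30878)) = Add(Rational(1, 628), Rational(-1, 30878)) = Rational(15125, 9695692)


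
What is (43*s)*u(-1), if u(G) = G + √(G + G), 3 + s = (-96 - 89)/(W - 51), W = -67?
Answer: 7267/118 - 7267*I*√2/118 ≈ 61.585 - 87.094*I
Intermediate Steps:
s = -169/118 (s = -3 + (-96 - 89)/(-67 - 51) = -3 - 185/(-118) = -3 - 185*(-1/118) = -3 + 185/118 = -169/118 ≈ -1.4322)
u(G) = G + √2*√G (u(G) = G + √(2*G) = G + √2*√G)
(43*s)*u(-1) = (43*(-169/118))*(-1 + √2*√(-1)) = -7267*(-1 + √2*I)/118 = -7267*(-1 + I*√2)/118 = 7267/118 - 7267*I*√2/118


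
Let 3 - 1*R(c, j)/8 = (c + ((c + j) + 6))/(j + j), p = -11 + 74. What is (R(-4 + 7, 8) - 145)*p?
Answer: -8253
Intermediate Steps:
p = 63
R(c, j) = 24 - 4*(6 + j + 2*c)/j (R(c, j) = 24 - 8*(c + ((c + j) + 6))/(j + j) = 24 - 8*(c + (6 + c + j))/(2*j) = 24 - 8*(6 + j + 2*c)*1/(2*j) = 24 - 4*(6 + j + 2*c)/j)
(R(-4 + 7, 8) - 145)*p = (4*(-6 - 2*(-4 + 7) + 5*8)/8 - 145)*63 = (4*(⅛)*(-6 - 2*3 + 40) - 145)*63 = (4*(⅛)*(-6 - 6 + 40) - 145)*63 = (4*(⅛)*28 - 145)*63 = (14 - 145)*63 = -131*63 = -8253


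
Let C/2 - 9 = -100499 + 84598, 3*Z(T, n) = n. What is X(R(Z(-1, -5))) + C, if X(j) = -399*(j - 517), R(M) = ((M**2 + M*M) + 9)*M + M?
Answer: 1663591/9 ≈ 1.8484e+5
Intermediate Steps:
Z(T, n) = n/3
R(M) = M + M*(9 + 2*M**2) (R(M) = ((M**2 + M**2) + 9)*M + M = (2*M**2 + 9)*M + M = (9 + 2*M**2)*M + M = M*(9 + 2*M**2) + M = M + M*(9 + 2*M**2))
X(j) = 206283 - 399*j (X(j) = -399*(-517 + j) = 206283 - 399*j)
C = -31784 (C = 18 + 2*(-100499 + 84598) = 18 + 2*(-15901) = 18 - 31802 = -31784)
X(R(Z(-1, -5))) + C = (206283 - 798*(1/3)*(-5)*(5 + ((1/3)*(-5))**2)) - 31784 = (206283 - 798*(-5)*(5 + (-5/3)**2)/3) - 31784 = (206283 - 798*(-5)*(5 + 25/9)/3) - 31784 = (206283 - 798*(-5)*70/(3*9)) - 31784 = (206283 - 399*(-700/27)) - 31784 = (206283 + 93100/9) - 31784 = 1949647/9 - 31784 = 1663591/9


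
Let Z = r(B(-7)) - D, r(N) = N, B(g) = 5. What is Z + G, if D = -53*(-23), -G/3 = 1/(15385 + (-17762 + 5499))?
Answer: -3790111/3122 ≈ -1214.0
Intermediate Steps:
G = -3/3122 (G = -3/(15385 + (-17762 + 5499)) = -3/(15385 - 12263) = -3/3122 ≈ -0.00096092)
D = 1219
Z = -1214 (Z = 5 - 1*1219 = 5 - 1219 = -1214)
Z + G = -1214 - 3/3122 = -3790111/3122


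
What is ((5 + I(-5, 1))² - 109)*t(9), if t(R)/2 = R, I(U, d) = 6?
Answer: 216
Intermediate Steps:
t(R) = 2*R
((5 + I(-5, 1))² - 109)*t(9) = ((5 + 6)² - 109)*(2*9) = (11² - 109)*18 = (121 - 109)*18 = 12*18 = 216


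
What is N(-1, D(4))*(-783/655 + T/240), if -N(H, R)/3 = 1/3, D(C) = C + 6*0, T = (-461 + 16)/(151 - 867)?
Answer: 26851849/22511040 ≈ 1.1928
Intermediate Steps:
T = 445/716 (T = -445/(-716) = -445*(-1/716) = 445/716 ≈ 0.62151)
D(C) = C (D(C) = C + 0 = C)
N(H, R) = -1 (N(H, R) = -3/3 = -3*1/3 = -1)
N(-1, D(4))*(-783/655 + T/240) = -(-783/655 + (445/716)/240) = -(-783*1/655 + (445/716)*(1/240)) = -(-783/655 + 89/34368) = -1*(-26851849/22511040) = 26851849/22511040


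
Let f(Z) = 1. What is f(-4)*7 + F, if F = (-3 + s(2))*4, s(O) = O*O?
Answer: 11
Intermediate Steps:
s(O) = O²
F = 4 (F = (-3 + 2²)*4 = (-3 + 4)*4 = 1*4 = 4)
f(-4)*7 + F = 1*7 + 4 = 7 + 4 = 11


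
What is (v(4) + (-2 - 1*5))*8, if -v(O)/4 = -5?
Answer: 104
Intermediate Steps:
v(O) = 20 (v(O) = -4*(-5) = 20)
(v(4) + (-2 - 1*5))*8 = (20 + (-2 - 1*5))*8 = (20 + (-2 - 5))*8 = (20 - 7)*8 = 13*8 = 104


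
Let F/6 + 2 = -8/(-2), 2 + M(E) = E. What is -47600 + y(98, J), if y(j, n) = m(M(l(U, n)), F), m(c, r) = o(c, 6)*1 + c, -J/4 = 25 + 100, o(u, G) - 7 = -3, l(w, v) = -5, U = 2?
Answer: -47603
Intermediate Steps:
o(u, G) = 4 (o(u, G) = 7 - 3 = 4)
M(E) = -2 + E
J = -500 (J = -4*(25 + 100) = -4*125 = -500)
F = 12 (F = -12 + 6*(-8/(-2)) = -12 + 6*(-8*(-½)) = -12 + 6*4 = -12 + 24 = 12)
m(c, r) = 4 + c (m(c, r) = 4*1 + c = 4 + c)
y(j, n) = -3 (y(j, n) = 4 + (-2 - 5) = 4 - 7 = -3)
-47600 + y(98, J) = -47600 - 3 = -47603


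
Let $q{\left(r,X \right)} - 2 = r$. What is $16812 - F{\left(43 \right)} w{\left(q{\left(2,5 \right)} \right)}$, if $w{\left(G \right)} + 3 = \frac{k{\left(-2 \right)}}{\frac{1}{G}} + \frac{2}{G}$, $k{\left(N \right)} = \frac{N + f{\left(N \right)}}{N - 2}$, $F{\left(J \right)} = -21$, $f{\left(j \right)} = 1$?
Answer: $\frac{33561}{2} \approx 16781.0$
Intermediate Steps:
$q{\left(r,X \right)} = 2 + r$
$k{\left(N \right)} = \frac{1 + N}{-2 + N}$ ($k{\left(N \right)} = \frac{N + 1}{N - 2} = \frac{1 + N}{-2 + N}$)
$w{\left(G \right)} = -3 + \frac{2}{G} + \frac{G}{4}$ ($w{\left(G \right)} = -3 + \left(\frac{\frac{1}{-2 - 2} \left(1 - 2\right)}{\frac{1}{G}} + \frac{2}{G}\right) = -3 + \left(\frac{1}{-4} \left(-1\right) G + \frac{2}{G}\right) = -3 + \left(\left(- \frac{1}{4}\right) \left(-1\right) G + \frac{2}{G}\right) = -3 + \left(\frac{G}{4} + \frac{2}{G}\right) = -3 + \left(\frac{2}{G} + \frac{G}{4}\right) = -3 + \frac{2}{G} + \frac{G}{4}$)
$16812 - F{\left(43 \right)} w{\left(q{\left(2,5 \right)} \right)} = 16812 - - 21 \left(-3 + \frac{2}{2 + 2} + \frac{2 + 2}{4}\right) = 16812 - - 21 \left(-3 + \frac{2}{4} + \frac{1}{4} \cdot 4\right) = 16812 - - 21 \left(-3 + 2 \cdot \frac{1}{4} + 1\right) = 16812 - - 21 \left(-3 + \frac{1}{2} + 1\right) = 16812 - \left(-21\right) \left(- \frac{3}{2}\right) = 16812 - \frac{63}{2} = \frac{33561}{2}$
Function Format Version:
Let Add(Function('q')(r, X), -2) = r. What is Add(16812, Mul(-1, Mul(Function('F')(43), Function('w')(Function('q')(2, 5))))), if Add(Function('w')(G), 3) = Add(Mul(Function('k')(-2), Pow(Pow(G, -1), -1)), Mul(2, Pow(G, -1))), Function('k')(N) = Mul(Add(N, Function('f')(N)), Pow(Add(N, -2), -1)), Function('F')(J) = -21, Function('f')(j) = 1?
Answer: Rational(33561, 2) ≈ 16781.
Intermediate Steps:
Function('q')(r, X) = Add(2, r)
Function('k')(N) = Mul(Pow(Add(-2, N), -1), Add(1, N)) (Function('k')(N) = Mul(Add(N, 1), Pow(Add(N, -2), -1)) = Mul(Add(1, N), Pow(Add(-2, N), -1)) = Mul(Pow(Add(-2, N), -1), Add(1, N)))
Function('w')(G) = Add(-3, Mul(2, Pow(G, -1)), Mul(Rational(1, 4), G)) (Function('w')(G) = Add(-3, Add(Mul(Mul(Pow(Add(-2, -2), -1), Add(1, -2)), Pow(Pow(G, -1), -1)), Mul(2, Pow(G, -1)))) = Add(-3, Add(Mul(Mul(Pow(-4, -1), -1), G), Mul(2, Pow(G, -1)))) = Add(-3, Add(Mul(Mul(Rational(-1, 4), -1), G), Mul(2, Pow(G, -1)))) = Add(-3, Add(Mul(Rational(1, 4), G), Mul(2, Pow(G, -1)))) = Add(-3, Add(Mul(2, Pow(G, -1)), Mul(Rational(1, 4), G))) = Add(-3, Mul(2, Pow(G, -1)), Mul(Rational(1, 4), G)))
Add(16812, Mul(-1, Mul(Function('F')(43), Function('w')(Function('q')(2, 5))))) = Add(16812, Mul(-1, Mul(-21, Add(-3, Mul(2, Pow(Add(2, 2), -1)), Mul(Rational(1, 4), Add(2, 2)))))) = Add(16812, Mul(-1, Mul(-21, Add(-3, Mul(2, Pow(4, -1)), Mul(Rational(1, 4), 4))))) = Add(16812, Mul(-1, Mul(-21, Add(-3, Mul(2, Rational(1, 4)), 1)))) = Add(16812, Mul(-1, Mul(-21, Add(-3, Rational(1, 2), 1)))) = Add(16812, Mul(-1, Mul(-21, Rational(-3, 2)))) = Add(16812, Mul(-1, Rational(63, 2))) = Add(16812, Rational(-63, 2)) = Rational(33561, 2)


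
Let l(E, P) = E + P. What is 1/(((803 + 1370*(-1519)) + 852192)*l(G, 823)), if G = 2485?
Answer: -1/4062339780 ≈ -2.4616e-10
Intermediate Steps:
1/(((803 + 1370*(-1519)) + 852192)*l(G, 823)) = 1/(((803 + 1370*(-1519)) + 852192)*(2485 + 823)) = 1/(((803 - 2081030) + 852192)*3308) = (1/3308)/(-2080227 + 852192) = (1/3308)/(-1228035) = -1/1228035*1/3308 = -1/4062339780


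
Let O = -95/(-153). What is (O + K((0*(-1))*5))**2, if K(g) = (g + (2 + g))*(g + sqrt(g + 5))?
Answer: 477205/23409 + 380*sqrt(5)/153 ≈ 25.939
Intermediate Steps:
O = 95/153 (O = -95*(-1/153) = 95/153 ≈ 0.62092)
K(g) = (2 + 2*g)*(g + sqrt(5 + g))
(O + K((0*(-1))*5))**2 = (95/153 + (2*((0*(-1))*5) + 2*((0*(-1))*5)**2 + 2*sqrt(5 + (0*(-1))*5) + 2*((0*(-1))*5)*sqrt(5 + (0*(-1))*5)))**2 = (95/153 + (2*(0*5) + 2*(0*5)**2 + 2*sqrt(5 + 0*5) + 2*(0*5)*sqrt(5 + 0*5)))**2 = (95/153 + (2*0 + 2*0**2 + 2*sqrt(5 + 0) + 2*0*sqrt(5 + 0)))**2 = (95/153 + (0 + 2*0 + 2*sqrt(5) + 2*0*sqrt(5)))**2 = (95/153 + (0 + 0 + 2*sqrt(5) + 0))**2 = (95/153 + 2*sqrt(5))**2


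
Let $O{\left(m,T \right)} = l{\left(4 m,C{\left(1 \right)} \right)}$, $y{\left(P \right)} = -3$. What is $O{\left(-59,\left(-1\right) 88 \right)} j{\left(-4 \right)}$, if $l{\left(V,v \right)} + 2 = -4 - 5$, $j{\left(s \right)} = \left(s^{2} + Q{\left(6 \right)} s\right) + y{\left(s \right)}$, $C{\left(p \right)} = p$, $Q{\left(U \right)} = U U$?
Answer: $1441$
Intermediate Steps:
$Q{\left(U \right)} = U^{2}$
$j{\left(s \right)} = -3 + s^{2} + 36 s$ ($j{\left(s \right)} = \left(s^{2} + 6^{2} s\right) - 3 = \left(s^{2} + 36 s\right) - 3 = -3 + s^{2} + 36 s$)
$l{\left(V,v \right)} = -11$ ($l{\left(V,v \right)} = -2 - 9 = -11$)
$O{\left(m,T \right)} = -11$
$O{\left(-59,\left(-1\right) 88 \right)} j{\left(-4 \right)} = - 11 \left(-3 + \left(-4\right)^{2} + 36 \left(-4\right)\right) = - 11 \left(-3 + 16 - 144\right) = \left(-11\right) \left(-131\right) = 1441$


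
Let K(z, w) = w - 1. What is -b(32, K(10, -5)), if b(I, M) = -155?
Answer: 155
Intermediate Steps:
K(z, w) = -1 + w
-b(32, K(10, -5)) = -1*(-155) = 155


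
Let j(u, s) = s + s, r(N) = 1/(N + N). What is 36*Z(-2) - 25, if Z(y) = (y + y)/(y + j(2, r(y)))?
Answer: 163/5 ≈ 32.600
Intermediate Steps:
r(N) = 1/(2*N)
j(u, s) = 2*s
Z(y) = 2*y/(y + 1/y) (Z(y) = (y + y)/(y + 2*(1/(2*y))) = (2*y)/(y + 1/y) = 2*y/(y + 1/y))
36*Z(-2) - 25 = 36*(2*(-2)²/(1 + (-2)²)) - 25 = 36*(2*4/(1 + 4)) - 25 = 36*(2*4/5) - 25 = 36*(2*4*(⅕)) - 25 = 36*(8/5) - 25 = 288/5 - 25 = 163/5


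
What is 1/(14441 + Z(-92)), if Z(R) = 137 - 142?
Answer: 1/14436 ≈ 6.9271e-5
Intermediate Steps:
Z(R) = -5
1/(14441 + Z(-92)) = 1/(14441 - 5) = 1/14436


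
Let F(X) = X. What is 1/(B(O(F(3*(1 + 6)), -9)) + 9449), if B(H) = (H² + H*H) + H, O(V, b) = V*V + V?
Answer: 1/436799 ≈ 2.2894e-6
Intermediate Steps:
O(V, b) = V + V² (O(V, b) = V² + V = V + V²)
B(H) = H + 2*H² (B(H) = (H² + H²) + H = 2*H² + H = H + 2*H²)
1/(B(O(F(3*(1 + 6)), -9)) + 9449) = 1/(((3*(1 + 6))*(1 + 3*(1 + 6)))*(1 + 2*((3*(1 + 6))*(1 + 3*(1 + 6)))) + 9449) = 1/(((3*7)*(1 + 3*7))*(1 + 2*((3*7)*(1 + 3*7))) + 9449) = 1/((21*(1 + 21))*(1 + 2*(21*(1 + 21))) + 9449) = 1/((21*22)*(1 + 2*(21*22)) + 9449) = 1/(462*(1 + 2*462) + 9449) = 1/(462*(1 + 924) + 9449) = 1/(462*925 + 9449) = 1/(427350 + 9449) = 1/436799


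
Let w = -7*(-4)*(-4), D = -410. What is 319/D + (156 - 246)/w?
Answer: 293/11480 ≈ 0.025523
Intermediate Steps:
w = -112 (w = 28*(-4) = -112)
319/D + (156 - 246)/w = 319/(-410) + (156 - 246)/(-112) = 319*(-1/410) - 90*(-1/112) = -319/410 + 45/56 = 293/11480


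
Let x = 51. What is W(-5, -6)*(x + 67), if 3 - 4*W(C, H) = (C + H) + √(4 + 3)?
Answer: 413 - 59*√7/2 ≈ 334.95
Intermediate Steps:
W(C, H) = ¾ - C/4 - H/4 - √7/4 (W(C, H) = ¾ - ((C + H) + √(4 + 3))/4 = ¾ - ((C + H) + √7)/4 = ¾ - (C + H + √7)/4 = ¾ + (-C/4 - H/4 - √7/4) = ¾ - C/4 - H/4 - √7/4)
W(-5, -6)*(x + 67) = (¾ - ¼*(-5) - ¼*(-6) - √7/4)*(51 + 67) = (¾ + 5/4 + 3/2 - √7/4)*118 = (7/2 - √7/4)*118 = 413 - 59*√7/2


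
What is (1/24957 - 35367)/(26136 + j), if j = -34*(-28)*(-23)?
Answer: -441327109/52908840 ≈ -8.3413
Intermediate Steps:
j = -21896 (j = 952*(-23) = -21896)
(1/24957 - 35367)/(26136 + j) = (1/24957 - 35367)/(26136 - 21896) = (1/24957 - 35367)/4240 = -882654218/24957*1/4240 = -441327109/52908840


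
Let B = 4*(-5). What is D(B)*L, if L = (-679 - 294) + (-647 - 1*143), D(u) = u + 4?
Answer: 28208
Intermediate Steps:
B = -20
D(u) = 4 + u
L = -1763 (L = -973 + (-647 - 143) = -973 - 790 = -1763)
D(B)*L = (4 - 20)*(-1763) = -16*(-1763) = 28208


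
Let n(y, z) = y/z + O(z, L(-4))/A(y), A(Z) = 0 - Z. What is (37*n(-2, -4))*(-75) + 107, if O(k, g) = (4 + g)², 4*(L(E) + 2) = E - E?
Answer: -13661/2 ≈ -6830.5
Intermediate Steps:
L(E) = -2 (L(E) = -2 + (E - E)/4 = -2 + (¼)*0 = -2 + 0 = -2)
A(Z) = -Z
n(y, z) = -4/y + y/z (n(y, z) = y/z + (4 - 2)²/((-y)) = y/z + 2²*(-1/y) = y/z + 4*(-1/y) = y/z - 4/y = -4/y + y/z)
(37*n(-2, -4))*(-75) + 107 = (37*(-4/(-2) - 2/(-4)))*(-75) + 107 = (37*(-4*(-½) - 2*(-¼)))*(-75) + 107 = (37*(2 + ½))*(-75) + 107 = (37*(5/2))*(-75) + 107 = (185/2)*(-75) + 107 = -13875/2 + 107 = -13661/2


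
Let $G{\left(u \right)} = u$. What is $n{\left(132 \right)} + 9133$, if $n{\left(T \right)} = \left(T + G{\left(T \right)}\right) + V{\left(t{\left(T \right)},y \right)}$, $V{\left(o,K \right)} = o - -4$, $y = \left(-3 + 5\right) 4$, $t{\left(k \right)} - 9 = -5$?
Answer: $9405$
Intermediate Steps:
$t{\left(k \right)} = 4$ ($t{\left(k \right)} = 9 - 5 = 4$)
$y = 8$ ($y = 2 \cdot 4 = 8$)
$V{\left(o,K \right)} = 4 + o$ ($V{\left(o,K \right)} = o + 4 = 4 + o$)
$n{\left(T \right)} = 8 + 2 T$ ($n{\left(T \right)} = \left(T + T\right) + \left(4 + 4\right) = 2 T + 8 = 8 + 2 T$)
$n{\left(132 \right)} + 9133 = \left(8 + 2 \cdot 132\right) + 9133 = \left(8 + 264\right) + 9133 = 272 + 9133 = 9405$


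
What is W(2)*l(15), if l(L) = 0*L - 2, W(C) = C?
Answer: -4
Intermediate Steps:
l(L) = -2 (l(L) = 0 - 2 = -2)
W(2)*l(15) = 2*(-2) = -4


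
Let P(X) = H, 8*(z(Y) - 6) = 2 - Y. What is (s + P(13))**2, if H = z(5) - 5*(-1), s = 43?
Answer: 184041/64 ≈ 2875.6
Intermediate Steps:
z(Y) = 25/4 - Y/8 (z(Y) = 6 + (2 - Y)/8 = 6 + (1/4 - Y/8) = 25/4 - Y/8)
H = 85/8 (H = (25/4 - 1/8*5) - 5*(-1) = (25/4 - 5/8) + 5 = 45/8 + 5 = 85/8 ≈ 10.625)
P(X) = 85/8
(s + P(13))**2 = (43 + 85/8)**2 = (429/8)**2 = 184041/64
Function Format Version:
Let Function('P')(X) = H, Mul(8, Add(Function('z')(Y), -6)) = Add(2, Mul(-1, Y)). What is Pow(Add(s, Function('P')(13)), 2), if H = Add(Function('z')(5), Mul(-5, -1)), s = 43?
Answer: Rational(184041, 64) ≈ 2875.6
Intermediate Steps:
Function('z')(Y) = Add(Rational(25, 4), Mul(Rational(-1, 8), Y)) (Function('z')(Y) = Add(6, Mul(Rational(1, 8), Add(2, Mul(-1, Y)))) = Add(6, Add(Rational(1, 4), Mul(Rational(-1, 8), Y))) = Add(Rational(25, 4), Mul(Rational(-1, 8), Y)))
H = Rational(85, 8) (H = Add(Add(Rational(25, 4), Mul(Rational(-1, 8), 5)), Mul(-5, -1)) = Add(Add(Rational(25, 4), Rational(-5, 8)), 5) = Add(Rational(45, 8), 5) = Rational(85, 8) ≈ 10.625)
Function('P')(X) = Rational(85, 8)
Pow(Add(s, Function('P')(13)), 2) = Pow(Add(43, Rational(85, 8)), 2) = Pow(Rational(429, 8), 2) = Rational(184041, 64)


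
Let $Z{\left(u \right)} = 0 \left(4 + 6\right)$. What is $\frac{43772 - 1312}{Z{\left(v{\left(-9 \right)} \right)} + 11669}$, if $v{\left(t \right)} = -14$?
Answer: $\frac{42460}{11669} \approx 3.6387$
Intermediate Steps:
$Z{\left(u \right)} = 0$ ($Z{\left(u \right)} = 0 \cdot 10 = 0$)
$\frac{43772 - 1312}{Z{\left(v{\left(-9 \right)} \right)} + 11669} = \frac{43772 - 1312}{0 + 11669} = \frac{42460}{11669}$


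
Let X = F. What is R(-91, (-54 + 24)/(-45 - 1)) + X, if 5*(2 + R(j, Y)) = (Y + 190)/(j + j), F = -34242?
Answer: -143346261/4186 ≈ -34244.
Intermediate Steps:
R(j, Y) = -2 + (190 + Y)/(10*j) (R(j, Y) = -2 + ((Y + 190)/(j + j))/5 = -2 + ((190 + Y)/((2*j)))/5 = -2 + ((190 + Y)*(1/(2*j)))/5 = -2 + ((190 + Y)/(2*j))/5 = -2 + (190 + Y)/(10*j))
X = -34242
R(-91, (-54 + 24)/(-45 - 1)) + X = (1/10)*(190 + (-54 + 24)/(-45 - 1) - 20*(-91))/(-91) - 34242 = (1/10)*(-1/91)*(190 - 30/(-46) + 1820) - 34242 = (1/10)*(-1/91)*(190 - 30*(-1/46) + 1820) - 34242 = (1/10)*(-1/91)*(190 + 15/23 + 1820) - 34242 = (1/10)*(-1/91)*(46245/23) - 34242 = -9249/4186 - 34242 = -143346261/4186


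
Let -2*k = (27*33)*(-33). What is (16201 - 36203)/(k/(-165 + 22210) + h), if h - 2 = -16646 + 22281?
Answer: -881888180/248564733 ≈ -3.5479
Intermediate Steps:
h = 5637 (h = 2 + (-16646 + 22281) = 2 + 5635 = 5637)
k = 29403/2 (k = -27*33*(-33)/2 = -891*(-33)/2 = -½*(-29403) = 29403/2 ≈ 14702.)
(16201 - 36203)/(k/(-165 + 22210) + h) = (16201 - 36203)/(29403/(2*(-165 + 22210)) + 5637) = -20002/((29403/2)/22045 + 5637) = -20002/((29403/2)*(1/22045) + 5637) = -20002/(29403/44090 + 5637) = -20002/248564733/44090 = -20002*44090/248564733 = -881888180/248564733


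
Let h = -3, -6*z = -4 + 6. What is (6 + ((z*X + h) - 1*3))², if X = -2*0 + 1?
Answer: ⅑ ≈ 0.11111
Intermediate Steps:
X = 1 (X = 0 + 1 = 1)
z = -⅓ (z = -(-4 + 6)/6 = -⅙*2 = -⅓ ≈ -0.33333)
(6 + ((z*X + h) - 1*3))² = (6 + ((-⅓*1 - 3) - 1*3))² = (6 + ((-⅓ - 3) - 3))² = (6 + (-10/3 - 3))² = (6 - 19/3)² = (-⅓)² = ⅑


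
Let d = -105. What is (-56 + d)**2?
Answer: 25921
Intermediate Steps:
(-56 + d)**2 = (-56 - 105)**2 = (-161)**2 = 25921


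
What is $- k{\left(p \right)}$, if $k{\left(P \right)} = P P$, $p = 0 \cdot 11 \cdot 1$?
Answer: $0$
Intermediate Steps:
$p = 0$ ($p = 0 \cdot 1 = 0$)
$k{\left(P \right)} = P^{2}$
$- k{\left(p \right)} = - 0^{2} = \left(-1\right) 0 = 0$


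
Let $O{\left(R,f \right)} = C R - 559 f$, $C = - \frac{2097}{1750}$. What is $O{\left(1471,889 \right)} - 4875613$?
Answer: $- \frac{9405071687}{1750} \approx -5.3743 \cdot 10^{6}$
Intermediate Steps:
$C = - \frac{2097}{1750}$ ($C = \left(-2097\right) \frac{1}{1750} = - \frac{2097}{1750} \approx -1.1983$)
$O{\left(R,f \right)} = - 559 f - \frac{2097 R}{1750}$ ($O{\left(R,f \right)} = - \frac{2097 R}{1750} - 559 f = - 559 f - \frac{2097 R}{1750}$)
$O{\left(1471,889 \right)} - 4875613 = \left(\left(-559\right) 889 - \frac{3084687}{1750}\right) - 4875613 = \left(-496951 - \frac{3084687}{1750}\right) - 4875613 = - \frac{872748937}{1750} - 4875613 = - \frac{9405071687}{1750}$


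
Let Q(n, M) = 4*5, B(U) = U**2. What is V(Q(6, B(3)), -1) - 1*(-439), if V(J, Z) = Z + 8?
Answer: 446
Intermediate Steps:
Q(n, M) = 20
V(J, Z) = 8 + Z
V(Q(6, B(3)), -1) - 1*(-439) = (8 - 1) - 1*(-439) = 7 + 439 = 446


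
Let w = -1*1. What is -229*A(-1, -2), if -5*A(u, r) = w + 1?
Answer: 0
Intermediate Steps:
w = -1
A(u, r) = 0 (A(u, r) = -(-1 + 1)/5 = -⅕*0 = 0)
-229*A(-1, -2) = -229*0 = 0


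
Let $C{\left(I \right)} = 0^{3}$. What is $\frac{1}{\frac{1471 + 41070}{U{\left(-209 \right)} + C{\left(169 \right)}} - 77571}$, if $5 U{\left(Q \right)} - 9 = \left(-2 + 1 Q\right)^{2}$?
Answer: $- \frac{8906}{690804785} \approx -1.2892 \cdot 10^{-5}$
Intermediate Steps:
$U{\left(Q \right)} = \frac{9}{5} + \frac{\left(-2 + Q\right)^{2}}{5}$ ($U{\left(Q \right)} = \frac{9}{5} + \frac{\left(-2 + 1 Q\right)^{2}}{5} = \frac{9}{5} + \frac{\left(-2 + Q\right)^{2}}{5}$)
$C{\left(I \right)} = 0$
$\frac{1}{\frac{1471 + 41070}{U{\left(-209 \right)} + C{\left(169 \right)}} - 77571} = \frac{1}{\frac{1471 + 41070}{\left(\frac{9}{5} + \frac{\left(-2 - 209\right)^{2}}{5}\right) + 0} - 77571} = \frac{1}{\frac{42541}{\left(\frac{9}{5} + \frac{\left(-211\right)^{2}}{5}\right) + 0} - 77571} = \frac{1}{\frac{42541}{\left(\frac{9}{5} + \frac{1}{5} \cdot 44521\right) + 0} - 77571} = \frac{1}{\frac{42541}{\left(\frac{9}{5} + \frac{44521}{5}\right) + 0} - 77571} = \frac{1}{\frac{42541}{8906 + 0} - 77571} = \frac{1}{\frac{42541}{8906} - 77571} = \frac{1}{- \frac{690804785}{8906}} = - \frac{8906}{690804785}$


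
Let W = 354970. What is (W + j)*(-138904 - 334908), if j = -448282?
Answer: 44212345344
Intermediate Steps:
(W + j)*(-138904 - 334908) = (354970 - 448282)*(-138904 - 334908) = -93312*(-473812) = 44212345344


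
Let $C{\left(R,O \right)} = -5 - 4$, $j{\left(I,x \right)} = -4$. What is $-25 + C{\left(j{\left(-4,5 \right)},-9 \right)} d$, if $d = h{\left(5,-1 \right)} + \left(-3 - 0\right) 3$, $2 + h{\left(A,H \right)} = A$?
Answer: $29$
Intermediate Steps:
$h{\left(A,H \right)} = -2 + A$
$C{\left(R,O \right)} = -9$ ($C{\left(R,O \right)} = -5 - 4 = -9$)
$d = -6$ ($d = \left(-2 + 5\right) + \left(-3 - 0\right) 3 = 3 + \left(-3 + 0\right) 3 = 3 - 9 = -6$)
$-25 + C{\left(j{\left(-4,5 \right)},-9 \right)} d = -25 - -54 = -25 + 54 = 29$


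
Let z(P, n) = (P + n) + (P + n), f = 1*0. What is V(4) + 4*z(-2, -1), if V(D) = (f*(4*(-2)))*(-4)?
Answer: -24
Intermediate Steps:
f = 0
V(D) = 0 (V(D) = (0*(4*(-2)))*(-4) = (0*(-8))*(-4) = 0*(-4) = 0)
z(P, n) = 2*P + 2*n
V(4) + 4*z(-2, -1) = 0 + 4*(2*(-2) + 2*(-1)) = 0 + 4*(-4 - 2) = 0 + 4*(-6) = 0 - 24 = -24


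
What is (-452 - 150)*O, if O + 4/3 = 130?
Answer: -232372/3 ≈ -77457.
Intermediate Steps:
O = 386/3 (O = -4/3 + 130 = 386/3 ≈ 128.67)
(-452 - 150)*O = (-452 - 150)*(386/3) = -602*386/3 = -232372/3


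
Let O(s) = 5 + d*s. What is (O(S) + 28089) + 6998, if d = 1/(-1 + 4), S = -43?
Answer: 105233/3 ≈ 35078.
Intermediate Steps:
d = ⅓ (d = 1/3 = ⅓ ≈ 0.33333)
O(s) = 5 + s/3
(O(S) + 28089) + 6998 = ((5 + (⅓)*(-43)) + 28089) + 6998 = ((5 - 43/3) + 28089) + 6998 = (-28/3 + 28089) + 6998 = 84239/3 + 6998 = 105233/3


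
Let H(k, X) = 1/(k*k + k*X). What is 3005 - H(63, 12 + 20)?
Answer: 17984924/5985 ≈ 3005.0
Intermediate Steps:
H(k, X) = 1/(k² + X*k)
3005 - H(63, 12 + 20) = 3005 - 1/(63*((12 + 20) + 63)) = 3005 - 1/(63*(32 + 63)) = 3005 - 1/(63*95) = 3005 - 1*1/5985 = 3005 - 1/5985 = 17984924/5985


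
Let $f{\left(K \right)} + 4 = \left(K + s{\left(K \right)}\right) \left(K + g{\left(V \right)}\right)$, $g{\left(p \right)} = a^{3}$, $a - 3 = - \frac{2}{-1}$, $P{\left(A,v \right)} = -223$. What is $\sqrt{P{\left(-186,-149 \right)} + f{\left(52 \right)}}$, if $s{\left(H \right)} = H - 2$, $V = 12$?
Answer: $\sqrt{17827} \approx 133.52$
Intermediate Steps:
$a = 5$ ($a = 3 - \frac{2}{-1} = 3 - -2 = 3 + 2 = 5$)
$s{\left(H \right)} = -2 + H$ ($s{\left(H \right)} = H - 2 = -2 + H$)
$g{\left(p \right)} = 125$ ($g{\left(p \right)} = 5^{3} = 125$)
$f{\left(K \right)} = -4 + \left(-2 + 2 K\right) \left(125 + K\right)$ ($f{\left(K \right)} = -4 + \left(K + \left(-2 + K\right)\right) \left(K + 125\right) = -4 + \left(-2 + 2 K\right) \left(125 + K\right)$)
$\sqrt{P{\left(-186,-149 \right)} + f{\left(52 \right)}} = \sqrt{-223 + \left(-254 + 2 \cdot 52^{2} + 248 \cdot 52\right)} = \sqrt{-223 + \left(-254 + 2 \cdot 2704 + 12896\right)} = \sqrt{-223 + \left(-254 + 5408 + 12896\right)} = \sqrt{-223 + 18050} = \sqrt{17827}$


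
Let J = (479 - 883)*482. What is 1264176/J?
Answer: -158022/24341 ≈ -6.4920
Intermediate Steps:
J = -194728 (J = -404*482 = -194728)
1264176/J = 1264176/(-194728) = 1264176*(-1/194728) = -158022/24341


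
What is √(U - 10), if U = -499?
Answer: I*√509 ≈ 22.561*I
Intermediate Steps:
√(U - 10) = √(-499 - 10) = √(-509) = I*√509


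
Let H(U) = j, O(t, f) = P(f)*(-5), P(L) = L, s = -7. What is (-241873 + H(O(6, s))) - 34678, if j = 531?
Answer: -276020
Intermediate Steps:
O(t, f) = -5*f (O(t, f) = f*(-5) = -5*f)
H(U) = 531
(-241873 + H(O(6, s))) - 34678 = (-241873 + 531) - 34678 = -241342 - 34678 = -276020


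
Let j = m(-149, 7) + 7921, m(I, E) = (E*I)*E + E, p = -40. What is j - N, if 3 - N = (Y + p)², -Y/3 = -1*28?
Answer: 2560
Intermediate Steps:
Y = 84 (Y = -(-3)*28 = -3*(-28) = 84)
m(I, E) = E + I*E² (m(I, E) = I*E² + E = E + I*E²)
N = -1933 (N = 3 - (84 - 40)² = 3 - 1*44² = 3 - 1*1936 = 3 - 1936 = -1933)
j = 627 (j = 7*(1 + 7*(-149)) + 7921 = 7*(1 - 1043) + 7921 = 7*(-1042) + 7921 = -7294 + 7921 = 627)
j - N = 627 - 1*(-1933) = 627 + 1933 = 2560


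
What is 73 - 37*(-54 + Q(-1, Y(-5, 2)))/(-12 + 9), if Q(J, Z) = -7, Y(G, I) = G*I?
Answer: -2038/3 ≈ -679.33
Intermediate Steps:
73 - 37*(-54 + Q(-1, Y(-5, 2)))/(-12 + 9) = 73 - 37*(-54 - 7)/(-12 + 9) = 73 - (-2257)/(-3) = 73 - (-2257)*(-1)/3 = 73 - 37*61/3 = 73 - 2257/3 = -2038/3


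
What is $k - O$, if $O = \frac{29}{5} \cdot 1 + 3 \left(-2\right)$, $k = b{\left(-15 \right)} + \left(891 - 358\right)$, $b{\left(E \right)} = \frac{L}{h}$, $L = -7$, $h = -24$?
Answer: $\frac{64019}{120} \approx 533.49$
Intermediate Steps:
$b{\left(E \right)} = \frac{7}{24}$ ($b{\left(E \right)} = - \frac{7}{-24} = \left(-7\right) \left(- \frac{1}{24}\right) = \frac{7}{24}$)
$k = \frac{12799}{24}$ ($k = \frac{7}{24} + \left(891 - 358\right) = \frac{7}{24} + 533 = \frac{12799}{24} \approx 533.29$)
$O = - \frac{1}{5}$ ($O = 29 \cdot \frac{1}{5} \cdot 1 - 6 = \frac{29}{5} \cdot 1 - 6 = \frac{29}{5} - 6 = - \frac{1}{5} \approx -0.2$)
$k - O = \frac{12799}{24} - - \frac{1}{5} = \frac{12799}{24} + \frac{1}{5} = \frac{64019}{120}$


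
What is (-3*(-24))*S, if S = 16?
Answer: 1152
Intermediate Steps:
(-3*(-24))*S = -3*(-24)*16 = 72*16 = 1152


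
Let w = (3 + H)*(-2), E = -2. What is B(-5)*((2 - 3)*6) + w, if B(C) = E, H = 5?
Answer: -4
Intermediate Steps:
B(C) = -2
w = -16 (w = (3 + 5)*(-2) = 8*(-2) = -16)
B(-5)*((2 - 3)*6) + w = -2*(2 - 3)*6 - 16 = -(-2)*6 - 16 = -2*(-6) - 16 = 12 - 16 = -4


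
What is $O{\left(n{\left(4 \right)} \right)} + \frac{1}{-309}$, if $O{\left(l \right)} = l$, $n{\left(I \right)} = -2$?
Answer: $- \frac{619}{309} \approx -2.0032$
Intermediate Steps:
$O{\left(n{\left(4 \right)} \right)} + \frac{1}{-309} = -2 + \frac{1}{-309} = -2 - \frac{1}{309} = - \frac{619}{309}$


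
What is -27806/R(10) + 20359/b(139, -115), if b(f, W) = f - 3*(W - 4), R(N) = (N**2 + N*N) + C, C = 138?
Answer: -3455217/83824 ≈ -41.220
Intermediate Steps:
R(N) = 138 + 2*N**2 (R(N) = (N**2 + N*N) + 138 = (N**2 + N**2) + 138 = 2*N**2 + 138 = 138 + 2*N**2)
b(f, W) = 12 + f - 3*W (b(f, W) = f - 3*(-4 + W) = f + (12 - 3*W) = 12 + f - 3*W)
-27806/R(10) + 20359/b(139, -115) = -27806/(138 + 2*10**2) + 20359/(12 + 139 - 3*(-115)) = -27806/(138 + 2*100) + 20359/(12 + 139 + 345) = -27806/(138 + 200) + 20359/496 = -27806/338 + 20359*(1/496) = -27806*1/338 + 20359/496 = -13903/169 + 20359/496 = -3455217/83824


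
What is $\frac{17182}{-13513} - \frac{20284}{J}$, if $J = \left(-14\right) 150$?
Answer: $\frac{59503873}{7094325} \approx 8.3875$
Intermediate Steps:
$J = -2100$
$\frac{17182}{-13513} - \frac{20284}{J} = \frac{17182}{-13513} - \frac{20284}{-2100} = 17182 \left(- \frac{1}{13513}\right) - - \frac{5071}{525} = - \frac{17182}{13513} + \frac{5071}{525} = \frac{59503873}{7094325}$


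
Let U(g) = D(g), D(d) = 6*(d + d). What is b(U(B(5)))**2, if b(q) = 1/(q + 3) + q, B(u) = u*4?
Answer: 3401339041/59049 ≈ 57602.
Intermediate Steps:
B(u) = 4*u
D(d) = 12*d (D(d) = 6*(2*d) = 12*d)
U(g) = 12*g
b(q) = q + 1/(3 + q) (b(q) = 1/(3 + q) + q = q + 1/(3 + q))
b(U(B(5)))**2 = ((1 + (12*(4*5))**2 + 3*(12*(4*5)))/(3 + 12*(4*5)))**2 = ((1 + (12*20)**2 + 3*(12*20))/(3 + 12*20))**2 = ((1 + 240**2 + 3*240)/(3 + 240))**2 = ((1 + 57600 + 720)/243)**2 = ((1/243)*58321)**2 = (58321/243)**2 = 3401339041/59049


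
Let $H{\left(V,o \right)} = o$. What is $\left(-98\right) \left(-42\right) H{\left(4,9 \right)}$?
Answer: $37044$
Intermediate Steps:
$\left(-98\right) \left(-42\right) H{\left(4,9 \right)} = \left(-98\right) \left(-42\right) 9 = 4116 \cdot 9 = 37044$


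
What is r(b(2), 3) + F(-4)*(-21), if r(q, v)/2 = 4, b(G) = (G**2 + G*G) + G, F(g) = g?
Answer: 92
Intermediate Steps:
b(G) = G + 2*G**2 (b(G) = (G**2 + G**2) + G = 2*G**2 + G = G + 2*G**2)
r(q, v) = 8 (r(q, v) = 2*4 = 8)
r(b(2), 3) + F(-4)*(-21) = 8 - 4*(-21) = 8 + 84 = 92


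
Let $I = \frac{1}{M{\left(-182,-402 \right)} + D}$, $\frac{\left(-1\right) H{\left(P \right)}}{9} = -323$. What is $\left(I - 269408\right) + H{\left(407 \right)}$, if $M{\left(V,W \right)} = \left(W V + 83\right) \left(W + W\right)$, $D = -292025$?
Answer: $- \frac{15772225547114}{59182613} \approx -2.665 \cdot 10^{5}$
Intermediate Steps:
$H{\left(P \right)} = 2907$ ($H{\left(P \right)} = \left(-9\right) \left(-323\right) = 2907$)
$M{\left(V,W \right)} = 2 W \left(83 + V W\right)$ ($M{\left(V,W \right)} = \left(V W + 83\right) 2 W = \left(83 + V W\right) 2 W = 2 W \left(83 + V W\right)$)
$I = - \frac{1}{59182613}$ ($I = \frac{1}{2 \left(-402\right) \left(83 - -73164\right) - 292025} = \frac{1}{2 \left(-402\right) \left(83 + 73164\right) - 292025} = \frac{1}{2 \left(-402\right) 73247 - 292025} = \frac{1}{-58890588 - 292025} = \frac{1}{-59182613} = - \frac{1}{59182613} \approx -1.6897 \cdot 10^{-8}$)
$\left(I - 269408\right) + H{\left(407 \right)} = \left(- \frac{1}{59182613} - 269408\right) + 2907 = - \frac{15944269403105}{59182613} + 2907 = - \frac{15772225547114}{59182613}$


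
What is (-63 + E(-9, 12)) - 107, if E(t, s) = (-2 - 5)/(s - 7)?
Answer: -857/5 ≈ -171.40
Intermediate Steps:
E(t, s) = -7/(-7 + s)
(-63 + E(-9, 12)) - 107 = (-63 - 7/(-7 + 12)) - 107 = (-63 - 7/5) - 107 = -322/5 - 107 = -857/5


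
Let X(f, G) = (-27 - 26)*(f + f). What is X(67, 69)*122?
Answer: -866444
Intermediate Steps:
X(f, G) = -106*f
X(67, 69)*122 = -106*67*122 = -7102*122 = -866444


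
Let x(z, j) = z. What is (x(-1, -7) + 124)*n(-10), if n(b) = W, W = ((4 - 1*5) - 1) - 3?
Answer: -615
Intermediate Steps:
W = -5 (W = ((4 - 5) - 1) - 3 = (-1 - 1) - 3 = -2 - 3 = -5)
n(b) = -5
(x(-1, -7) + 124)*n(-10) = (-1 + 124)*(-5) = 123*(-5) = -615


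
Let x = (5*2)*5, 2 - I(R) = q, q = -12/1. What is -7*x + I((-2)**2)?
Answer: -336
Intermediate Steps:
q = -12 (q = -12*1 = -12)
I(R) = 14 (I(R) = 2 - 1*(-12) = 2 + 12 = 14)
x = 50 (x = 10*5 = 50)
-7*x + I((-2)**2) = -7*50 + 14 = -350 + 14 = -336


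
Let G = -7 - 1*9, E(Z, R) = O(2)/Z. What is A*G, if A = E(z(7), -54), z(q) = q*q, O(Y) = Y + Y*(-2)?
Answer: 32/49 ≈ 0.65306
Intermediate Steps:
O(Y) = -Y (O(Y) = Y - 2*Y = -Y)
z(q) = q²
E(Z, R) = -2/Z (E(Z, R) = (-1*2)/Z = -2/Z)
A = -2/49 (A = -2/(7²) = -2/49 ≈ -0.040816)
G = -16 (G = -7 - 9 = -16)
A*G = -2/49*(-16) = 32/49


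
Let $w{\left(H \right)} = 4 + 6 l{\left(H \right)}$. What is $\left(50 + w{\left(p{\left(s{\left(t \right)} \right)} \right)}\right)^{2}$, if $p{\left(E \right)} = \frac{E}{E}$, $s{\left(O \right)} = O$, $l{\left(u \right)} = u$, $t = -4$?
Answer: $3600$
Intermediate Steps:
$p{\left(E \right)} = 1$
$w{\left(H \right)} = 4 + 6 H$
$\left(50 + w{\left(p{\left(s{\left(t \right)} \right)} \right)}\right)^{2} = \left(50 + \left(4 + 6 \cdot 1\right)\right)^{2} = \left(50 + \left(4 + 6\right)\right)^{2} = \left(50 + 10\right)^{2} = 60^{2} = 3600$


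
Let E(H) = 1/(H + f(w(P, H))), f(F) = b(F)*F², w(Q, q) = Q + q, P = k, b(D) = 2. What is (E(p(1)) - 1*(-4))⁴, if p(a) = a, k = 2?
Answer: 35153041/130321 ≈ 269.74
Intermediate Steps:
P = 2
f(F) = 2*F²
E(H) = 1/(H + 2*(2 + H)²)
(E(p(1)) - 1*(-4))⁴ = (1/(1 + 2*(2 + 1)²) - 1*(-4))⁴ = (1/(1 + 2*3²) + 4)⁴ = (1/(1 + 2*9) + 4)⁴ = (1/(1 + 18) + 4)⁴ = (1/19 + 4)⁴ = (77/19)⁴ = 35153041/130321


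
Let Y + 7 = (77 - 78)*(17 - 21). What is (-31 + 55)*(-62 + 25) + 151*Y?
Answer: -1341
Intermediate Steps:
Y = -3 (Y = -7 + (77 - 78)*(17 - 21) = -7 - 1*(-4) = -7 + 4 = -3)
(-31 + 55)*(-62 + 25) + 151*Y = (-31 + 55)*(-62 + 25) + 151*(-3) = 24*(-37) - 453 = -888 - 453 = -1341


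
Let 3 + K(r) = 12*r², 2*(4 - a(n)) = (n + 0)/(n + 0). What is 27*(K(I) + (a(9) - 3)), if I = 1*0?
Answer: -135/2 ≈ -67.500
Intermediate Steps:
a(n) = 7/2 (a(n) = 4 - (n + 0)/(2*(n + 0)) = 4 - n/(2*n) = 4 - ½*1 = 4 - ½ = 7/2)
I = 0
K(r) = -3 + 12*r²
27*(K(I) + (a(9) - 3)) = 27*((-3 + 12*0²) + (7/2 - 3)) = 27*((-3 + 12*0) + ½) = 27*((-3 + 0) + ½) = 27*(-3 + ½) = 27*(-5/2) = -135/2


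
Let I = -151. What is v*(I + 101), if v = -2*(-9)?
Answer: -900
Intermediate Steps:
v = 18
v*(I + 101) = 18*(-151 + 101) = 18*(-50) = -900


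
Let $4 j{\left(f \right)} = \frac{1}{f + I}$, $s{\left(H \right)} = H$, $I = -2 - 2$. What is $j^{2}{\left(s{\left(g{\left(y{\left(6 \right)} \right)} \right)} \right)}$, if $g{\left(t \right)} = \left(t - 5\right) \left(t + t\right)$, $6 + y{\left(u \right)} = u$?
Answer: $\frac{1}{256} \approx 0.0039063$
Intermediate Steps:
$y{\left(u \right)} = -6 + u$
$I = -4$ ($I = -2 - 2 = -4$)
$g{\left(t \right)} = 2 t \left(-5 + t\right)$ ($g{\left(t \right)} = \left(-5 + t\right) 2 t = 2 t \left(-5 + t\right)$)
$j{\left(f \right)} = \frac{1}{4 \left(-4 + f\right)}$ ($j{\left(f \right)} = \frac{1}{4 \left(f - 4\right)} = \frac{1}{4 \left(-4 + f\right)}$)
$j^{2}{\left(s{\left(g{\left(y{\left(6 \right)} \right)} \right)} \right)} = \left(\frac{1}{4 \left(-4 + 2 \left(-6 + 6\right) \left(-5 + \left(-6 + 6\right)\right)\right)}\right)^{2} = \left(\frac{1}{4 \left(-4 + 2 \cdot 0 \left(-5 + 0\right)\right)}\right)^{2} = \left(\frac{1}{4 \left(-4 + 2 \cdot 0 \left(-5\right)\right)}\right)^{2} = \left(\frac{1}{4 \left(-4 + 0\right)}\right)^{2} = \left(\frac{1}{4 \left(-4\right)}\right)^{2} = \left(\frac{1}{4} \left(- \frac{1}{4}\right)\right)^{2} = \left(- \frac{1}{16}\right)^{2} = \frac{1}{256}$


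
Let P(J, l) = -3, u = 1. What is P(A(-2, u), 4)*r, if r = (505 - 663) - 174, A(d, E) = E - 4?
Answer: 996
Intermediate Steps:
A(d, E) = -4 + E
r = -332 (r = -158 - 174 = -332)
P(A(-2, u), 4)*r = -3*(-332) = 996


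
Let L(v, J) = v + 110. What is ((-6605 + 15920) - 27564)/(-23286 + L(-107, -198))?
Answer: 6083/7761 ≈ 0.78379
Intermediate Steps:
L(v, J) = 110 + v
((-6605 + 15920) - 27564)/(-23286 + L(-107, -198)) = ((-6605 + 15920) - 27564)/(-23286 + (110 - 107)) = (9315 - 27564)/(-23286 + 3) = -18249/(-23283) = -18249*(-1/23283) = 6083/7761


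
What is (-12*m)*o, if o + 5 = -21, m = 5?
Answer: 1560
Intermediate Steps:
o = -26 (o = -5 - 21 = -26)
(-12*m)*o = -12*5*(-26) = -60*(-26) = 1560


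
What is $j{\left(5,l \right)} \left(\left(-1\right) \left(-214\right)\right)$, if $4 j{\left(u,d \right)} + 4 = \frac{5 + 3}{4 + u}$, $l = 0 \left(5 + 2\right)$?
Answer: $- \frac{1498}{9} \approx -166.44$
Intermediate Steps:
$l = 0$ ($l = 0 \cdot 7 = 0$)
$j{\left(u,d \right)} = -1 + \frac{2}{4 + u}$ ($j{\left(u,d \right)} = -1 + \frac{\left(5 + 3\right) \frac{1}{4 + u}}{4} = -1 + \frac{8 \frac{1}{4 + u}}{4} = -1 + \frac{2}{4 + u}$)
$j{\left(5,l \right)} \left(\left(-1\right) \left(-214\right)\right) = \frac{-2 - 5}{4 + 5} \left(\left(-1\right) \left(-214\right)\right) = \frac{-2 - 5}{9} \cdot 214 = \frac{1}{9} \left(-7\right) 214 = \left(- \frac{7}{9}\right) 214 = - \frac{1498}{9}$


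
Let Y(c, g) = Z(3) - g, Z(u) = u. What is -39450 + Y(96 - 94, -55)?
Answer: -39392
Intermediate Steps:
Y(c, g) = 3 - g
-39450 + Y(96 - 94, -55) = -39450 + (3 - 1*(-55)) = -39450 + (3 + 55) = -39450 + 58 = -39392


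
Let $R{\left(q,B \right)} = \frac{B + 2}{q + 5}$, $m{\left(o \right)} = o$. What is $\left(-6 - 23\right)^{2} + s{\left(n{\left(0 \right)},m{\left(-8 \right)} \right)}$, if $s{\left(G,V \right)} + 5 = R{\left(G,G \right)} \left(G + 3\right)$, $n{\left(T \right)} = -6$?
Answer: $824$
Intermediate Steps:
$R{\left(q,B \right)} = \frac{2 + B}{5 + q}$
$s{\left(G,V \right)} = -5 + \frac{\left(2 + G\right) \left(3 + G\right)}{5 + G}$ ($s{\left(G,V \right)} = -5 + \frac{2 + G}{5 + G} \left(G + 3\right) = -5 + \frac{2 + G}{5 + G} \left(3 + G\right) = -5 + \frac{\left(2 + G\right) \left(3 + G\right)}{5 + G}$)
$\left(-6 - 23\right)^{2} + s{\left(n{\left(0 \right)},m{\left(-8 \right)} \right)} = \left(-6 - 23\right)^{2} + \frac{-19 + \left(-6\right)^{2}}{5 - 6} = \left(-29\right)^{2} + \frac{-19 + 36}{-1} = 841 - 17 = 824$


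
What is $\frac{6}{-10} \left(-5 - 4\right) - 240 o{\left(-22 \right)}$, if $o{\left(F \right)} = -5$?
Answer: $\frac{6027}{5} \approx 1205.4$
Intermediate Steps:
$\frac{6}{-10} \left(-5 - 4\right) - 240 o{\left(-22 \right)} = \frac{6}{-10} \left(-5 - 4\right) - -1200 = 6 \left(- \frac{1}{10}\right) \left(-9\right) + 1200 = \left(- \frac{3}{5}\right) \left(-9\right) + 1200 = \frac{27}{5} + 1200 = \frac{6027}{5}$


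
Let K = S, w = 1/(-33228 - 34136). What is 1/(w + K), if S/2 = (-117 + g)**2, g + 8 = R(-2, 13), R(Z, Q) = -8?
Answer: 67364/2383203591 ≈ 2.8266e-5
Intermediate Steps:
g = -16 (g = -8 - 8 = -16)
w = -1/67364 (w = 1/(-67364) = -1/67364 ≈ -1.4845e-5)
S = 35378 (S = 2*(-117 - 16)**2 = 2*(-133)**2 = 2*17689 = 35378)
K = 35378
1/(w + K) = 1/(-1/67364 + 35378) = 1/(2383203591/67364) = 67364/2383203591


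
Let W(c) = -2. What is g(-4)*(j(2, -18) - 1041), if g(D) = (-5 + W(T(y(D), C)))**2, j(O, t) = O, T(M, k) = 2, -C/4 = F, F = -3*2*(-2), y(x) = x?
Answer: -50911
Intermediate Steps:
F = 12 (F = -6*(-2) = 12)
C = -48 (C = -4*12 = -48)
g(D) = 49 (g(D) = (-5 - 2)**2 = (-7)**2 = 49)
g(-4)*(j(2, -18) - 1041) = 49*(2 - 1041) = 49*(-1039) = -50911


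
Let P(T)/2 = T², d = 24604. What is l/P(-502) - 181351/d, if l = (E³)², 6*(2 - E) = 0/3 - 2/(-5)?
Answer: -260278828175471279/35312682634875000 ≈ -7.3707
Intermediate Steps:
E = 29/15 (E = 2 - (0/3 - 2/(-5))/6 = 2 - (0*(⅓) - 2*(-⅕))/6 = 2 - (0 + ⅖)/6 = 2 - ⅙*⅖ = 2 - 1/15 = 29/15 ≈ 1.9333)
l = 594823321/11390625 (l = ((29/15)³)² = (24389/3375)² = 594823321/11390625 ≈ 52.220)
P(T) = 2*T²
l/P(-502) - 181351/d = 594823321/(11390625*((2*(-502)²))) - 181351/24604 = 594823321/(11390625*((2*252004))) - 181351*1/24604 = (594823321/11390625)/504008 - 181351/24604 = (594823321/11390625)*(1/504008) - 181351/24604 = 594823321/5740966125000 - 181351/24604 = -260278828175471279/35312682634875000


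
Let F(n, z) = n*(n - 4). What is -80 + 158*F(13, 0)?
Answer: 18406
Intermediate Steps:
F(n, z) = n*(-4 + n)
-80 + 158*F(13, 0) = -80 + 158*(13*(-4 + 13)) = -80 + 158*(13*9) = -80 + 158*117 = -80 + 18486 = 18406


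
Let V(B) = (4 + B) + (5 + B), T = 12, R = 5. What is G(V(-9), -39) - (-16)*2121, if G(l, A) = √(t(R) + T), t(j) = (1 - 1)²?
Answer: 33936 + 2*√3 ≈ 33939.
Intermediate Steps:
t(j) = 0 (t(j) = 0² = 0)
V(B) = 9 + 2*B
G(l, A) = 2*√3 (G(l, A) = √(0 + 12) = √12 = 2*√3)
G(V(-9), -39) - (-16)*2121 = 2*√3 - (-16)*2121 = 2*√3 - 1*(-33936) = 2*√3 + 33936 = 33936 + 2*√3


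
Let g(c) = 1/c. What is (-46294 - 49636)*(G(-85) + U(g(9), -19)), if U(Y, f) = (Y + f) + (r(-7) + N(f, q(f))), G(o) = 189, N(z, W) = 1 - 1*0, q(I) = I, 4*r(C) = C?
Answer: -292442605/18 ≈ -1.6247e+7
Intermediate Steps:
r(C) = C/4
N(z, W) = 1 (N(z, W) = 1 + 0 = 1)
U(Y, f) = -3/4 + Y + f (U(Y, f) = (Y + f) + ((1/4)*(-7) + 1) = (Y + f) + (-7/4 + 1) = (Y + f) - 3/4 = -3/4 + Y + f)
(-46294 - 49636)*(G(-85) + U(g(9), -19)) = (-46294 - 49636)*(189 + (-3/4 + 1/9 - 19)) = -95930*(189 + (-3/4 + 1/9 - 19)) = -95930*(189 - 707/36) = -95930*6097/36 = -292442605/18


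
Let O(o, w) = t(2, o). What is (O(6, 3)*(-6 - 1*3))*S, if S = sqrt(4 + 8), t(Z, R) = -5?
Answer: 90*sqrt(3) ≈ 155.88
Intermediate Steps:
O(o, w) = -5
S = 2*sqrt(3) (S = sqrt(12) = 2*sqrt(3) ≈ 3.4641)
(O(6, 3)*(-6 - 1*3))*S = (-5*(-6 - 1*3))*(2*sqrt(3)) = (-5*(-6 - 3))*(2*sqrt(3)) = (-5*(-9))*(2*sqrt(3)) = 45*(2*sqrt(3)) = 90*sqrt(3)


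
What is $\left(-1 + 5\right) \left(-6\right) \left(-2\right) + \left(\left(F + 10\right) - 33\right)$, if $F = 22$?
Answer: $47$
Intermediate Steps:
$\left(-1 + 5\right) \left(-6\right) \left(-2\right) + \left(\left(F + 10\right) - 33\right) = \left(-1 + 5\right) \left(-6\right) \left(-2\right) + \left(\left(22 + 10\right) - 33\right) = 4 \left(-6\right) \left(-2\right) + \left(32 - 33\right) = \left(-24\right) \left(-2\right) - 1 = 48 - 1 = 47$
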